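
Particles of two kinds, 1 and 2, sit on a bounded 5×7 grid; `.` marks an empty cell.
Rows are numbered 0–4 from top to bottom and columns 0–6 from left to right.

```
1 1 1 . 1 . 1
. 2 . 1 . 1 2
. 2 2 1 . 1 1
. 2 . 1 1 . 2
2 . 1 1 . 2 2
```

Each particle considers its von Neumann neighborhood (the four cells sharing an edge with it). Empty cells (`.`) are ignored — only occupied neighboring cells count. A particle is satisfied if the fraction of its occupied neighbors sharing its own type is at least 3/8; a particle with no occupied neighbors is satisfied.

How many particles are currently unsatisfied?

Row 0: (0,0)1 1/1 satisfied · (0,1)1 2/3 satisfied · (0,2)1 1/1 satisfied · (0,4)1 0/0 satisfied · (0,6)1 0/1 not
Row 1: (1,1)2 1/2 satisfied · (1,3)1 1/1 satisfied · (1,5)1 1/2 satisfied · (1,6)2 0/3 not
Row 2: (2,1)2 3/3 satisfied · (2,2)2 1/2 satisfied · (2,3)1 2/3 satisfied · (2,5)1 2/2 satisfied · (2,6)1 1/3 not
Row 3: (3,1)2 1/1 satisfied · (3,3)1 3/3 satisfied · (3,4)1 1/1 satisfied · (3,6)2 1/2 satisfied
Row 4: (4,0)2 0/0 satisfied · (4,2)1 1/1 satisfied · (4,3)1 2/2 satisfied · (4,5)2 1/1 satisfied · (4,6)2 2/2 satisfied
Unsatisfied: (0,6), (1,6), (2,6) — 3 in total.

3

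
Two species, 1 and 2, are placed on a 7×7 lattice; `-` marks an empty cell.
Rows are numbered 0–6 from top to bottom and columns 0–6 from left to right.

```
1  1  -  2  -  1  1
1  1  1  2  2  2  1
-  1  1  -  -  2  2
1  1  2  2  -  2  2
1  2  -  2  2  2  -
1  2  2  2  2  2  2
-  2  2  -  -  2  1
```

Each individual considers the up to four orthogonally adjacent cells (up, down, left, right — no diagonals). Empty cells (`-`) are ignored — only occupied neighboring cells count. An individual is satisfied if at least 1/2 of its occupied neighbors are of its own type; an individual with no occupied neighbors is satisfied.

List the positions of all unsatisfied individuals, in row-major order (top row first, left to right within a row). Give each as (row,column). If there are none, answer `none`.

(1,6), (3,2), (4,1), (6,6)

Row 0: (0,0)1 2/2 ✓ · (0,1)1 2/2 ✓ · (0,3)2 1/1 ✓ · (0,5)1 1/2 ✓ · (0,6)1 2/2 ✓
Row 1: (1,0)1 2/2 ✓ · (1,1)1 4/4 ✓ · (1,2)1 2/3 ✓ · (1,3)2 2/3 ✓ · (1,4)2 2/2 ✓ · (1,5)2 2/4 ✓ · (1,6)1 1/3 ✗
Row 2: (2,1)1 3/3 ✓ · (2,2)1 2/3 ✓ · (2,5)2 3/3 ✓ · (2,6)2 2/3 ✓
Row 3: (3,0)1 2/2 ✓ · (3,1)1 2/4 ✓ · (3,2)2 1/3 ✗ · (3,3)2 2/2 ✓ · (3,5)2 3/3 ✓ · (3,6)2 2/2 ✓
Row 4: (4,0)1 2/3 ✓ · (4,1)2 1/3 ✗ · (4,3)2 3/3 ✓ · (4,4)2 3/3 ✓ · (4,5)2 3/3 ✓
Row 5: (5,0)1 1/2 ✓ · (5,1)2 3/4 ✓ · (5,2)2 3/3 ✓ · (5,3)2 3/3 ✓ · (5,4)2 3/3 ✓ · (5,5)2 4/4 ✓ · (5,6)2 1/2 ✓
Row 6: (6,1)2 2/2 ✓ · (6,2)2 2/2 ✓ · (6,5)2 1/2 ✓ · (6,6)1 0/2 ✗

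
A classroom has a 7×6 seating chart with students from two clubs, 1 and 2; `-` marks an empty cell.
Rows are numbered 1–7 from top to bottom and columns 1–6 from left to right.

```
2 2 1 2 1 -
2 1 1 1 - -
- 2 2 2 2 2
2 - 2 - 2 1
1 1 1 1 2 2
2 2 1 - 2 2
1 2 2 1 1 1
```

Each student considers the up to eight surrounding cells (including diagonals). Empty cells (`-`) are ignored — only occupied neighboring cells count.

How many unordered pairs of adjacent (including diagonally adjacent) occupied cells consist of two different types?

47

Scan each occupied cell's neighbors to the right and below (and the two forward diagonals) so each pair is counted once.
Row 1: 2(1,1)–2(1,2)= 2(1,1)–2(2,1)= 2(1,1)–1(2,2)≠ 2(1,2)–1(1,3)≠ 2(1,2)–1(2,2)≠ 2(1,2)–1(2,3)≠ 2(1,2)–2(2,1)= 1(1,3)–2(1,4)≠ 1(1,3)–1(2,3)= 1(1,3)–1(2,4)= 1(1,3)–1(2,2)= 2(1,4)–1(1,5)≠ 2(1,4)–1(2,4)≠ 2(1,4)–1(2,3)≠ 1(1,5)–1(2,4)=  → 8/15 unlike.
Row 2: 2(2,1)–1(2,2)≠ 2(2,1)–2(3,2)= 1(2,2)–1(2,3)= 1(2,2)–2(3,2)≠ 1(2,2)–2(3,3)≠ 1(2,3)–1(2,4)= 1(2,3)–2(3,3)≠ 1(2,3)–2(3,4)≠ 1(2,3)–2(3,2)≠ 1(2,4)–2(3,4)≠ 1(2,4)–2(3,5)≠ 1(2,4)–2(3,3)≠  → 9/12 unlike.
Row 3: 2(3,2)–2(3,3)= 2(3,2)–2(4,3)= 2(3,2)–2(4,1)= 2(3,3)–2(3,4)= 2(3,3)–2(4,3)= 2(3,4)–2(3,5)= 2(3,4)–2(4,5)= 2(3,4)–2(4,3)= 2(3,5)–2(3,6)= 2(3,5)–2(4,5)= 2(3,5)–1(4,6)≠ 2(3,6)–1(4,6)≠ 2(3,6)–2(4,5)=  → 2/13 unlike.
Row 4: 2(4,1)–1(5,1)≠ 2(4,1)–1(5,2)≠ 2(4,3)–1(5,3)≠ 2(4,3)–1(5,4)≠ 2(4,3)–1(5,2)≠ 2(4,5)–1(4,6)≠ 2(4,5)–2(5,5)= 2(4,5)–2(5,6)= 2(4,5)–1(5,4)≠ 1(4,6)–2(5,6)≠ 1(4,6)–2(5,5)≠  → 9/11 unlike.
Row 5: 1(5,1)–1(5,2)= 1(5,1)–2(6,1)≠ 1(5,1)–2(6,2)≠ 1(5,2)–1(5,3)= 1(5,2)–2(6,2)≠ 1(5,2)–1(6,3)= 1(5,2)–2(6,1)≠ 1(5,3)–1(5,4)= 1(5,3)–1(6,3)= 1(5,3)–2(6,2)≠ 1(5,4)–2(5,5)≠ 1(5,4)–2(6,5)≠ 1(5,4)–1(6,3)= 2(5,5)–2(5,6)= 2(5,5)–2(6,5)= 2(5,5)–2(6,6)= 2(5,6)–2(6,6)= 2(5,6)–2(6,5)=  → 7/18 unlike.
Row 6: 2(6,1)–2(6,2)= 2(6,1)–1(7,1)≠ 2(6,1)–2(7,2)= 2(6,2)–1(6,3)≠ 2(6,2)–2(7,2)= 2(6,2)–2(7,3)= 2(6,2)–1(7,1)≠ 1(6,3)–2(7,3)≠ 1(6,3)–1(7,4)= 1(6,3)–2(7,2)≠ 2(6,5)–2(6,6)= 2(6,5)–1(7,5)≠ 2(6,5)–1(7,6)≠ 2(6,5)–1(7,4)≠ 2(6,6)–1(7,6)≠ 2(6,6)–1(7,5)≠  → 10/16 unlike.
Row 7: 1(7,1)–2(7,2)≠ 2(7,2)–2(7,3)= 2(7,3)–1(7,4)≠ 1(7,4)–1(7,5)= 1(7,5)–1(7,6)=  → 2/5 unlike.
Total adjacent occupied pairs: 90; unlike-type pairs: 47.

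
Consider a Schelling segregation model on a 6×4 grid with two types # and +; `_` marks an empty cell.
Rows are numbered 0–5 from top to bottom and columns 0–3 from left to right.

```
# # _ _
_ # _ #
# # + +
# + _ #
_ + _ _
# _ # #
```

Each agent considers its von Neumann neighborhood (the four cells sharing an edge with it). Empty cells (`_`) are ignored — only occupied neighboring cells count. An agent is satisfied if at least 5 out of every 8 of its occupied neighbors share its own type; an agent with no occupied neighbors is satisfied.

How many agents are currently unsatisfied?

7

Row 0: (0,0)# 1/1 ok · (0,1)# 2/2 ok
Row 1: (1,1)# 2/2 ok · (1,3)# 0/1 unhappy
Row 2: (2,0)# 2/2 ok · (2,1)# 2/4 unhappy · (2,2)+ 1/2 unhappy · (2,3)+ 1/3 unhappy
Row 3: (3,0)# 1/2 unhappy · (3,1)+ 1/3 unhappy · (3,3)# 0/1 unhappy
Row 4: (4,1)+ 1/1 ok
Row 5: (5,0)# 0/0 ok · (5,2)# 1/1 ok · (5,3)# 1/1 ok
Unsatisfied: (1,3), (2,1), (2,2), (2,3), (3,0), (3,1), (3,3) — 7 in total.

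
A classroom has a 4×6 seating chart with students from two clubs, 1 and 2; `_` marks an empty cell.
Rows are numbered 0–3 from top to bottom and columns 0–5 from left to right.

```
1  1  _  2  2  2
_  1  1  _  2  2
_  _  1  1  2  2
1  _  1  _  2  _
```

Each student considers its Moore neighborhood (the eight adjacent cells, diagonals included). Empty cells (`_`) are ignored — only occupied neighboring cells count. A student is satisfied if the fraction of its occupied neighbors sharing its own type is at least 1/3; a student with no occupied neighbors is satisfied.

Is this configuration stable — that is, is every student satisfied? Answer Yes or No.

Yes

Row 0: (0,0)1 2/2 ok · (0,1)1 3/3 ok · (0,3)2 2/3 ok · (0,4)2 4/4 ok · (0,5)2 3/3 ok
Row 1: (1,1)1 4/4 ok · (1,2)1 4/5 ok · (1,4)2 6/7 ok · (1,5)2 5/5 ok
Row 2: (2,2)1 4/4 ok · (2,3)1 3/6 ok · (2,4)2 4/5 ok · (2,5)2 4/4 ok
Row 3: (3,0)1 0/0 ok · (3,2)1 2/2 ok · (3,4)2 2/3 ok
All meet the threshold, so the configuration is stable.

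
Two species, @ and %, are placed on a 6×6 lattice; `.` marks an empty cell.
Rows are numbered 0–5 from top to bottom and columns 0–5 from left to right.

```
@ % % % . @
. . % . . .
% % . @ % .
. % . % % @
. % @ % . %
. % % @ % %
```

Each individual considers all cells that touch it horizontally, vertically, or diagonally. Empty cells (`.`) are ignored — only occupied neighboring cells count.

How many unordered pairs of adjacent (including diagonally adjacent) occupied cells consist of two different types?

17

Scan each occupied cell's neighbors to the right and below (and the two forward diagonals) so each pair is counted once.
From row 0: 1 unlike of 6 pairs (running 1/6).
From row 1: 1 unlike of 2 pairs (running 2/8).
From row 2: 4 unlike of 9 pairs (running 6/17).
From row 3: 4 unlike of 9 pairs (running 10/26).
From row 4: 5 unlike of 12 pairs (running 15/38).
From row 5: 2 unlike of 4 pairs (running 17/42).
Total adjacent occupied pairs: 42; unlike-type pairs: 17.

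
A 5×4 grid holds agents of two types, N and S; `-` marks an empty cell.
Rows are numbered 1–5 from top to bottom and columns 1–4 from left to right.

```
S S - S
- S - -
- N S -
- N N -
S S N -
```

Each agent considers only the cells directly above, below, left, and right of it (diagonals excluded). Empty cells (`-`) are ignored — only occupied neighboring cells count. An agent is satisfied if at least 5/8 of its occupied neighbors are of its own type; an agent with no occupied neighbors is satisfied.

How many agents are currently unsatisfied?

5

Row 1: (1,1)S 1/1 ✓ · (1,2)S 2/2 ✓ · (1,4)S 0/0 ✓
Row 2: (2,2)S 1/2 ✗
Row 3: (3,2)N 1/3 ✗ · (3,3)S 0/2 ✗
Row 4: (4,2)N 2/3 ✓ · (4,3)N 2/3 ✓
Row 5: (5,1)S 1/1 ✓ · (5,2)S 1/3 ✗ · (5,3)N 1/2 ✗
Unsatisfied: (2,2), (3,2), (3,3), (5,2), (5,3) — 5 in total.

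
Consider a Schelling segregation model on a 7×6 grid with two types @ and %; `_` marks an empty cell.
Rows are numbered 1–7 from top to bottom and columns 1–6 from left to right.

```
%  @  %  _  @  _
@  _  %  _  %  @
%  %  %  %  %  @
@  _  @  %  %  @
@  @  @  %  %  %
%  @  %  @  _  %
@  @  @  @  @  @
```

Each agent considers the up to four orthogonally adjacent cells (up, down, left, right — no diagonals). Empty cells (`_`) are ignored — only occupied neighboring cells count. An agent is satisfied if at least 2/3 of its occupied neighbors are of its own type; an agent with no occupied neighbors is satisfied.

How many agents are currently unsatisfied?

(1,1)% 0/2 unhappy
(1,2)@ 0/2 unhappy
(1,3)% 1/2 unhappy
(1,5)@ 0/1 unhappy
(2,1)@ 0/2 unhappy
(2,3)% 2/2 ok
(2,5)% 1/3 unhappy
(2,6)@ 1/2 unhappy
(3,1)% 1/3 unhappy
(3,2)% 2/2 ok
(3,3)% 3/4 ok
(3,4)% 3/3 ok
(3,5)% 3/4 ok
(3,6)@ 2/3 ok
(4,1)@ 1/2 unhappy
(4,3)@ 1/3 unhappy
(4,4)% 3/4 ok
(4,5)% 3/4 ok
(4,6)@ 1/3 unhappy
(5,1)@ 2/3 ok
(5,2)@ 3/3 ok
(5,3)@ 2/4 unhappy
(5,4)% 2/4 unhappy
(5,5)% 3/3 ok
(5,6)% 2/3 ok
(6,1)% 0/3 unhappy
(6,2)@ 2/4 unhappy
(6,3)% 0/4 unhappy
(6,4)@ 1/3 unhappy
(6,6)% 1/2 unhappy
(7,1)@ 1/2 unhappy
(7,2)@ 3/3 ok
(7,3)@ 2/3 ok
(7,4)@ 3/3 ok
(7,5)@ 2/2 ok
(7,6)@ 1/2 unhappy
Unsatisfied: (1,1), (1,2), (1,3), (1,5), (2,1), (2,5), (2,6), (3,1), (4,1), (4,3), (4,6), (5,3), (5,4), (6,1), (6,2), (6,3), (6,4), (6,6), (7,1), (7,6) — 20 in total.

20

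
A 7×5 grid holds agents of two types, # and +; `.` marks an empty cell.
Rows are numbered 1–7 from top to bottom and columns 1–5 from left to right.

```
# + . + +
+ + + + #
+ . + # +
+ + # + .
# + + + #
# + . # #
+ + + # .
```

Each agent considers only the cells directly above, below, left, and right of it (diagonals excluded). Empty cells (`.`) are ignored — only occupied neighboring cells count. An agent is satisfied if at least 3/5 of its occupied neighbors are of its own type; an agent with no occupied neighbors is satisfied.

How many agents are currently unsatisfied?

Row 1: (1,1)# 0/2 not · (1,2)+ 1/2 not · (1,4)+ 2/2 satisfied · (1,5)+ 1/2 not
Row 2: (2,1)+ 2/3 satisfied · (2,2)+ 3/3 satisfied · (2,3)+ 3/3 satisfied · (2,4)+ 2/4 not · (2,5)# 0/3 not
Row 3: (3,1)+ 2/2 satisfied · (3,3)+ 1/3 not · (3,4)# 0/4 not · (3,5)+ 0/2 not
Row 4: (4,1)+ 2/3 satisfied · (4,2)+ 2/3 satisfied · (4,3)# 0/4 not · (4,4)+ 1/3 not
Row 5: (5,1)# 1/3 not · (5,2)+ 3/4 satisfied · (5,3)+ 2/3 satisfied · (5,4)+ 2/4 not · (5,5)# 1/2 not
Row 6: (6,1)# 1/3 not · (6,2)+ 2/3 satisfied · (6,4)# 2/3 satisfied · (6,5)# 2/2 satisfied
Row 7: (7,1)+ 1/2 not · (7,2)+ 3/3 satisfied · (7,3)+ 1/2 not · (7,4)# 1/2 not
Unsatisfied: (1,1), (1,2), (1,5), (2,4), (2,5), (3,3), (3,4), (3,5), (4,3), (4,4), (5,1), (5,4), (5,5), (6,1), (7,1), (7,3), (7,4) — 17 in total.

17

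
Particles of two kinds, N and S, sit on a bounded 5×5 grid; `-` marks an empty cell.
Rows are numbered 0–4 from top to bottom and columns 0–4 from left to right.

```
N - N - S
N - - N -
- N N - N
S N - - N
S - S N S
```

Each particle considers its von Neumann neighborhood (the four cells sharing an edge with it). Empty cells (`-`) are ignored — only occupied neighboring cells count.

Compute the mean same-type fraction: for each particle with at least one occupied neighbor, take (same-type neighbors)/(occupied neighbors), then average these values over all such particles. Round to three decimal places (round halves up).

0.625

Row 0: (0,0)N 1/1 · (0,2)N — no occupied neighbors · (0,4)S — no occupied neighbors
Row 1: (1,0)N 1/1 · (1,3)N — no occupied neighbors
Row 2: (2,1)N 2/2 · (2,2)N 1/1 · (2,4)N 1/1
Row 3: (3,0)S 1/2 · (3,1)N 1/2 · (3,4)N 1/2
Row 4: (4,0)S 1/1 · (4,2)S 0/1 · (4,3)N 0/2 · (4,4)S 0/2
Sum over 12 particles: 1/1 + 1/1 + 2/2 + 1/1 + 1/1 + 1/2 + 1/2 + 1/2 + 1/1 + 0/1 + 0/2 + 0/2 = 15/2; mean = 15/2 ÷ 12 = 5/8 = 0.625 → 0.625.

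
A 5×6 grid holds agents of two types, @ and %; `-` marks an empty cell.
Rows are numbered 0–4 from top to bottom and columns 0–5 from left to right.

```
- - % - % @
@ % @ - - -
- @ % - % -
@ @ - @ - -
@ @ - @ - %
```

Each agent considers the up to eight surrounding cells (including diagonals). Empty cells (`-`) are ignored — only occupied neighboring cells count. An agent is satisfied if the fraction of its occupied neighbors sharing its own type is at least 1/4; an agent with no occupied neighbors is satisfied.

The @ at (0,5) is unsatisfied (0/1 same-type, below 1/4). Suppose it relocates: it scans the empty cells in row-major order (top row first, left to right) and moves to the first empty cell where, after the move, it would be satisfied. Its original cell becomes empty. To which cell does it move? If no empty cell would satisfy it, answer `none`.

Vacating (0,5). Empty cells in order:
  (0,0): 1/2 same-type → satisfied — stop here.

(0,0)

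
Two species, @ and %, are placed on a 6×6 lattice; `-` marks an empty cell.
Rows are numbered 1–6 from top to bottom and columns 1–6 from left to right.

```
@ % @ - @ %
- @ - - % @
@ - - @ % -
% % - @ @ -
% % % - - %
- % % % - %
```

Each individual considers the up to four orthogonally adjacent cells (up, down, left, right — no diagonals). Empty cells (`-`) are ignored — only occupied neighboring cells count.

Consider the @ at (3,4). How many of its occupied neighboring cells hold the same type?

1

Occupied neighbors of (3,4): (4,4)=@, (3,5)=%.
Same type (@): 1 of 2.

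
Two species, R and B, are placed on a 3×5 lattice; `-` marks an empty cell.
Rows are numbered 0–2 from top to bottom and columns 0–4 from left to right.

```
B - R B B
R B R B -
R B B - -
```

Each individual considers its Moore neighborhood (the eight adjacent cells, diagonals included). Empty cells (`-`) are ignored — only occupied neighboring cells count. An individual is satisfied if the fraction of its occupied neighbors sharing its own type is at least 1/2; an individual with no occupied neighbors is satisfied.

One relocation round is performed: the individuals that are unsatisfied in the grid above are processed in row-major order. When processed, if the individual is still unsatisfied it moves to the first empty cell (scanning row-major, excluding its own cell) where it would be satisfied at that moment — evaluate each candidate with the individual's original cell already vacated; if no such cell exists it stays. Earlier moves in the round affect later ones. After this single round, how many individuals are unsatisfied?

Initially unsatisfied (in order): (0,2), (1,0), (1,1), (1,2), (2,0), (2,1).
  (0,2) → (0,1).
  (1,0): no empty cell satisfies it; stays.
  (1,1) → (0,2).
  (1,2): no empty cell satisfies it; stays.
  (2,0): now satisfied by earlier moves; stays.
  (2,1) → (1,4).
Resulting grid:
B R B B B
R - R B B
R - B - -
Unsatisfied now: (0,0), (1,2).

2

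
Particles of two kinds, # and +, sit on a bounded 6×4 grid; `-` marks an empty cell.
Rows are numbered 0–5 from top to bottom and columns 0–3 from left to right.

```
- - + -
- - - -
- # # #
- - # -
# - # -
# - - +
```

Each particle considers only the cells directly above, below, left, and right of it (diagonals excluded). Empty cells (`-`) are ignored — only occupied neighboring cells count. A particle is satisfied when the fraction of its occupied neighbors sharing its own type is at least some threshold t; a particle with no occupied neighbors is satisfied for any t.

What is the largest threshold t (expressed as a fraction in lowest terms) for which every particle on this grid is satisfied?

(0,2)+ — no occupied neighbors
(2,1)# 1/1
(2,2)# 3/3
(2,3)# 1/1
(3,2)# 2/2
(4,0)# 1/1
(4,2)# 1/1
(5,0)# 1/1
(5,3)+ — no occupied neighbors
The smallest same-type fraction is 1/1 at (2,1), which reduces to 1/1. Any threshold above that leaves this particle unsatisfied.

1/1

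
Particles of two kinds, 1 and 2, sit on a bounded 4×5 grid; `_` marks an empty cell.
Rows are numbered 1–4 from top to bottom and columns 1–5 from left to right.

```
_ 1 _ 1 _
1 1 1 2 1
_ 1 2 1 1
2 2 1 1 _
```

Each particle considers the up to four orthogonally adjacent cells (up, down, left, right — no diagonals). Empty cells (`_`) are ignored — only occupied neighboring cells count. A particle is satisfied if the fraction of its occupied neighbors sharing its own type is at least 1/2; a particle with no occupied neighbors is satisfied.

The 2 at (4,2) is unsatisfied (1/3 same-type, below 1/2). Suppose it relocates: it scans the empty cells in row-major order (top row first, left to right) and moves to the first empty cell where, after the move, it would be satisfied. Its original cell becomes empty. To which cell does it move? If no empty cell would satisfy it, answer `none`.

Vacating (4,2). Empty cells in order:
  (1,1): 0/2 same-type → still unsatisfied.
  (1,3): 0/3 same-type → still unsatisfied.
  (1,5): 0/2 same-type → still unsatisfied.
  (3,1): 1/3 same-type → still unsatisfied.
  (4,5): 0/2 same-type → still unsatisfied.

none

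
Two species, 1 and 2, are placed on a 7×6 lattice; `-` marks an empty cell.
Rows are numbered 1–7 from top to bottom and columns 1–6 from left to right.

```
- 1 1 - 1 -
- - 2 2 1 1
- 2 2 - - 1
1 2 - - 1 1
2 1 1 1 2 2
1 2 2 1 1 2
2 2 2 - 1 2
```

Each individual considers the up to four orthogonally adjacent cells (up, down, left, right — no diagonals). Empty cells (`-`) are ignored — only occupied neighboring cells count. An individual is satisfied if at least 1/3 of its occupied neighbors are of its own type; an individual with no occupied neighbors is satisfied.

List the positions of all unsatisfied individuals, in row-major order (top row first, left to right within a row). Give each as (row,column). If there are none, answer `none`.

(4,1), (5,1), (5,2), (5,5), (6,1)

(1,2)1 1/1 ✓
(1,3)1 1/2 ✓
(1,5)1 1/1 ✓
(2,3)2 2/3 ✓
(2,4)2 1/2 ✓
(2,5)1 2/3 ✓
(2,6)1 2/2 ✓
(3,2)2 2/2 ✓
(3,3)2 2/2 ✓
(3,6)1 2/2 ✓
(4,1)1 0/2 ✗
(4,2)2 1/3 ✓
(4,5)1 1/2 ✓
(4,6)1 2/3 ✓
(5,1)2 0/3 ✗
(5,2)1 1/4 ✗
(5,3)1 2/3 ✓
(5,4)1 2/3 ✓
(5,5)2 1/4 ✗
(5,6)2 2/3 ✓
(6,1)1 0/3 ✗
(6,2)2 2/4 ✓
(6,3)2 2/4 ✓
(6,4)1 2/3 ✓
(6,5)1 2/4 ✓
(6,6)2 2/3 ✓
(7,1)2 1/2 ✓
(7,2)2 3/3 ✓
(7,3)2 2/2 ✓
(7,5)1 1/2 ✓
(7,6)2 1/2 ✓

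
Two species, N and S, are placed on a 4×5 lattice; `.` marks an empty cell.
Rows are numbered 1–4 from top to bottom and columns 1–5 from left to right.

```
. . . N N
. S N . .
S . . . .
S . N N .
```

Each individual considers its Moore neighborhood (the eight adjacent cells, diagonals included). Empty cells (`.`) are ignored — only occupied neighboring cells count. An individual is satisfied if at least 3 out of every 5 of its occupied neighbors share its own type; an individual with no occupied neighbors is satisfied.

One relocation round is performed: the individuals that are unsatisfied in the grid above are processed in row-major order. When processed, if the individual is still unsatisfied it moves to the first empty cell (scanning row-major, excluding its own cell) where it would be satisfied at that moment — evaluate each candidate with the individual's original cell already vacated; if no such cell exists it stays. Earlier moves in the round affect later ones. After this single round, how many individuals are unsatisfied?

Initially unsatisfied (in order): (2,2), (2,3).
  (2,2) → (1,1).
  (2,3): now satisfied by earlier moves; stays.
Resulting grid:
S . . N N
. . N . .
S . . . .
S . N N .
All satisfied now.

0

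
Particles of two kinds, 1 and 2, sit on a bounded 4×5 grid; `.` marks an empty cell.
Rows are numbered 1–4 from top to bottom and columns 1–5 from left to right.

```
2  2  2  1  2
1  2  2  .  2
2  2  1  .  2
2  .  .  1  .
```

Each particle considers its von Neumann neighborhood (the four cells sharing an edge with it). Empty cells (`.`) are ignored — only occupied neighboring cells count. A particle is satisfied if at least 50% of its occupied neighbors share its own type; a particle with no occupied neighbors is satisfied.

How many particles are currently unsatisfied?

Row 1: (1,1)2 1/2 ok · (1,2)2 3/3 ok · (1,3)2 2/3 ok · (1,4)1 0/2 unhappy · (1,5)2 1/2 ok
Row 2: (2,1)1 0/3 unhappy · (2,2)2 3/4 ok · (2,3)2 2/3 ok · (2,5)2 2/2 ok
Row 3: (3,1)2 2/3 ok · (3,2)2 2/3 ok · (3,3)1 0/2 unhappy · (3,5)2 1/1 ok
Row 4: (4,1)2 1/1 ok · (4,4)1 0/0 ok
Unsatisfied: (1,4), (2,1), (3,3) — 3 in total.

3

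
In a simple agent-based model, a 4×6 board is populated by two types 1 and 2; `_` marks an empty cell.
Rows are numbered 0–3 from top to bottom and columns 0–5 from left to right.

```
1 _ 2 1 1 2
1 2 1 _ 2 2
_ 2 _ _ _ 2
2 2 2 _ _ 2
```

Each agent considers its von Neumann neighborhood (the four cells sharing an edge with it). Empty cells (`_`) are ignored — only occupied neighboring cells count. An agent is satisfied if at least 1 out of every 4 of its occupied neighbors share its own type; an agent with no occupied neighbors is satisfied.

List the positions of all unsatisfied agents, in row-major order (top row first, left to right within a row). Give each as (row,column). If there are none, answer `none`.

(0,0)1 1/1 ok
(0,2)2 0/2 unhappy
(0,3)1 1/2 ok
(0,4)1 1/3 ok
(0,5)2 1/2 ok
(1,0)1 1/2 ok
(1,1)2 1/3 ok
(1,2)1 0/2 unhappy
(1,4)2 1/2 ok
(1,5)2 3/3 ok
(2,1)2 2/2 ok
(2,5)2 2/2 ok
(3,0)2 1/1 ok
(3,1)2 3/3 ok
(3,2)2 1/1 ok
(3,5)2 1/1 ok

(0,2), (1,2)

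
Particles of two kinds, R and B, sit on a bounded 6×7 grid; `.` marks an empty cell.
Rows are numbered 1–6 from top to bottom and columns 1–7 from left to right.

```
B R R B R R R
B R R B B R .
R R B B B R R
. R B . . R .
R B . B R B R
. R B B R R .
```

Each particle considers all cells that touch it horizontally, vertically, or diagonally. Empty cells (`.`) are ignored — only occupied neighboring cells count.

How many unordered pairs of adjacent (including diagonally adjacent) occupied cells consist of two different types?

39

Scan each occupied cell's neighbors to the right and below (and the two forward diagonals) so each pair is counted once.
From row 1: 10 unlike of 23 pairs (running 10/23).
From row 2: 10 unlike of 22 pairs (running 20/45).
From row 3: 5 unlike of 15 pairs (running 25/60).
From row 4: 3 unlike of 8 pairs (running 28/68).
From row 5: 9 unlike of 16 pairs (running 37/84).
From row 6: 2 unlike of 4 pairs (running 39/88).
Total adjacent occupied pairs: 88; unlike-type pairs: 39.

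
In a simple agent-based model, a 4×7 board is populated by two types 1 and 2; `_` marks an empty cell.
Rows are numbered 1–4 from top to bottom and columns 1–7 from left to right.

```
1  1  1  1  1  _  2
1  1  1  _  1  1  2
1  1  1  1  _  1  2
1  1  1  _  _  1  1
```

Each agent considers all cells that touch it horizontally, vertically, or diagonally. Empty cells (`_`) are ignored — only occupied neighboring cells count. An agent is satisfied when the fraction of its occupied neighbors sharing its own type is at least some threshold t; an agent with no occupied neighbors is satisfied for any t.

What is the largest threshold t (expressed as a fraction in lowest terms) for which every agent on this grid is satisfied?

Row 1: (1,1)1 3/3 · (1,2)1 5/5 · (1,3)1 4/4 · (1,4)1 4/4 · (1,5)1 3/3 · (1,7)2 1/2
Row 2: (2,1)1 5/5 · (2,2)1 8/8 · (2,3)1 7/7 · (2,5)1 5/5 · (2,6)1 3/6 · (2,7)2 2/4
Row 3: (3,1)1 5/5 · (3,2)1 8/8 · (3,3)1 6/6 · (3,4)1 4/4 · (3,6)1 4/6 · (3,7)2 1/5
Row 4: (4,1)1 3/3 · (4,2)1 5/5 · (4,3)1 4/4 · (4,6)1 2/3 · (4,7)1 2/3
The smallest same-type fraction is 1/5 at (3,7), which reduces to 1/5. Any threshold above that leaves this agent unsatisfied.

1/5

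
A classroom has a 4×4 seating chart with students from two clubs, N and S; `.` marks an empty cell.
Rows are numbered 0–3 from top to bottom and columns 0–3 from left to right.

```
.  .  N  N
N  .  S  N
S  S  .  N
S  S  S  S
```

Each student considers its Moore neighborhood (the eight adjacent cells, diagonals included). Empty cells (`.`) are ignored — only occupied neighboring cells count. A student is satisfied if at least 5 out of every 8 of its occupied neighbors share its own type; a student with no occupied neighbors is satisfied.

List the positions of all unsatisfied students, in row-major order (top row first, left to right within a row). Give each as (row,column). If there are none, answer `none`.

Row 0: (0,2)N 2/3 ✓ · (0,3)N 2/3 ✓
Row 1: (1,0)N 0/2 ✗ · (1,2)S 1/5 ✗ · (1,3)N 3/4 ✓
Row 2: (2,0)S 3/4 ✓ · (2,1)S 5/6 ✓ · (2,3)N 1/4 ✗
Row 3: (3,0)S 3/3 ✓ · (3,1)S 4/4 ✓ · (3,2)S 3/4 ✓ · (3,3)S 1/2 ✗

(1,0), (1,2), (2,3), (3,3)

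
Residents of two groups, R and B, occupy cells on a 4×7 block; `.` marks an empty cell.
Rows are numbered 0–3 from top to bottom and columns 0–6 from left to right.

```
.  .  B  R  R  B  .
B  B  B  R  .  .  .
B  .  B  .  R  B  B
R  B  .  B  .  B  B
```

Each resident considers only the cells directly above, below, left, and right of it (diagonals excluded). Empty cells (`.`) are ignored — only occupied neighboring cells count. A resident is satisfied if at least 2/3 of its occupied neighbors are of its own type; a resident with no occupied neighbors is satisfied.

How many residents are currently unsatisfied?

(0,2)B 1/2 ✗
(0,3)R 2/3 ✓
(0,4)R 1/2 ✗
(0,5)B 0/1 ✗
(1,0)B 2/2 ✓
(1,1)B 2/2 ✓
(1,2)B 3/4 ✓
(1,3)R 1/2 ✗
(2,0)B 1/2 ✗
(2,2)B 1/1 ✓
(2,4)R 0/1 ✗
(2,5)B 2/3 ✓
(2,6)B 2/2 ✓
(3,0)R 0/2 ✗
(3,1)B 0/1 ✗
(3,3)B 0/0 ✓
(3,5)B 2/2 ✓
(3,6)B 2/2 ✓
Unsatisfied: (0,2), (0,4), (0,5), (1,3), (2,0), (2,4), (3,0), (3,1) — 8 in total.

8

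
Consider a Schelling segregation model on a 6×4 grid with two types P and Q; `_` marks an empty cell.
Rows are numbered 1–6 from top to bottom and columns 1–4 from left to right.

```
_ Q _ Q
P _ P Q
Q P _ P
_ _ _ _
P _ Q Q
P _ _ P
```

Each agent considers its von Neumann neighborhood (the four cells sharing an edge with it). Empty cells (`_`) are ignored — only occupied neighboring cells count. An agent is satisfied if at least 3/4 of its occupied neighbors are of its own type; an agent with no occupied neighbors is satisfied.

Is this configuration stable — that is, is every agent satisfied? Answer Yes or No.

Row 1: (1,2)Q 0/0 ok · (1,4)Q 1/1 ok
Row 2: (2,1)P 0/1 unhappy · (2,3)P 0/1 unhappy · (2,4)Q 1/3 unhappy
Row 3: (3,1)Q 0/2 unhappy · (3,2)P 0/1 unhappy · (3,4)P 0/1 unhappy
Row 5: (5,1)P 1/1 ok · (5,3)Q 1/1 ok · (5,4)Q 1/2 unhappy
Row 6: (6,1)P 1/1 ok · (6,4)P 0/1 unhappy
For instance (2,1) has only 0/1 same-type neighbors, below 3/4.

No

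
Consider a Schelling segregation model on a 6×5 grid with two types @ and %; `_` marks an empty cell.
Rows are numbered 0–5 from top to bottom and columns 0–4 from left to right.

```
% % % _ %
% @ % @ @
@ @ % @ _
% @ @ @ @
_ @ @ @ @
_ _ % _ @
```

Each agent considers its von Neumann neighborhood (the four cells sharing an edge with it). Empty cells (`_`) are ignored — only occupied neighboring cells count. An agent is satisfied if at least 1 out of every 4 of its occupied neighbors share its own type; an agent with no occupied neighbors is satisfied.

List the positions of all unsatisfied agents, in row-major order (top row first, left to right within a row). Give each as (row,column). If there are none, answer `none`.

(0,0)% 2/2 satisfied
(0,1)% 2/3 satisfied
(0,2)% 2/2 satisfied
(0,4)% 0/1 not
(1,0)% 1/3 satisfied
(1,1)@ 1/4 satisfied
(1,2)% 2/4 satisfied
(1,3)@ 2/3 satisfied
(1,4)@ 1/2 satisfied
(2,0)@ 1/3 satisfied
(2,1)@ 3/4 satisfied
(2,2)% 1/4 satisfied
(2,3)@ 2/3 satisfied
(3,0)% 0/2 not
(3,1)@ 3/4 satisfied
(3,2)@ 3/4 satisfied
(3,3)@ 4/4 satisfied
(3,4)@ 2/2 satisfied
(4,1)@ 2/2 satisfied
(4,2)@ 3/4 satisfied
(4,3)@ 3/3 satisfied
(4,4)@ 3/3 satisfied
(5,2)% 0/1 not
(5,4)@ 1/1 satisfied

(0,4), (3,0), (5,2)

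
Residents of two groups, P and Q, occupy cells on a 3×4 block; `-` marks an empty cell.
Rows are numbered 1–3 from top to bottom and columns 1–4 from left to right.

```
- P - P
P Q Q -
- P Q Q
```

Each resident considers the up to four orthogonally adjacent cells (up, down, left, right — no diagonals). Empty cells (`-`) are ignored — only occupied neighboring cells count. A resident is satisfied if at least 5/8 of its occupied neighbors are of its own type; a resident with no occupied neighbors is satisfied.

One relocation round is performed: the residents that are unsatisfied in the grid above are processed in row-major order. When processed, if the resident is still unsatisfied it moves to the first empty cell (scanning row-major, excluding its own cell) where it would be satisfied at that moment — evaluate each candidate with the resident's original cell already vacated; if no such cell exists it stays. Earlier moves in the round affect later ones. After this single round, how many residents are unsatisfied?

1

Initially unsatisfied (in order): (1,2), (2,1), (2,2), (3,2).
  (1,2) → (1,1).
  (2,1) → (3,1).
  (2,2) → (2,4).
  (3,2) → (1,2).
Resulting grid:
P P - P
- - Q Q
P - Q Q
Unsatisfied now: (1,4).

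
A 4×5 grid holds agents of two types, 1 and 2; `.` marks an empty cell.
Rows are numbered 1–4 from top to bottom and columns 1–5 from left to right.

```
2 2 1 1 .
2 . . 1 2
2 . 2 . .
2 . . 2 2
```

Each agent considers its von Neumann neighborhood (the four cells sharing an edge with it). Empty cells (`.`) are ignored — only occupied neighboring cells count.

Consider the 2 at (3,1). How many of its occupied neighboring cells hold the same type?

2

Occupied neighbors of (3,1): (2,1)=2, (4,1)=2.
Same type (2): 2 of 2.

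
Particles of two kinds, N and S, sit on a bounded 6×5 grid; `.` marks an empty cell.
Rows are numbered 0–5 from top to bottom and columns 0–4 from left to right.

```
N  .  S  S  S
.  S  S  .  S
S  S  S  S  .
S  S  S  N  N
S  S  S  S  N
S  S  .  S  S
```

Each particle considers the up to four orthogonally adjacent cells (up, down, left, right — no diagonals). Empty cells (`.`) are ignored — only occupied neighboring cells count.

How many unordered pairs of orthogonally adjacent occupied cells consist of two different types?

5

Scan each occupied cell's neighbors to the right and below so each pair is counted once.
From row 0: 0 unlike of 4 pairs (running 0/4).
From row 1: 0 unlike of 3 pairs (running 0/7).
From row 2: 1 unlike of 7 pairs (running 1/14).
From row 3: 2 unlike of 9 pairs (running 3/23).
From row 4: 2 unlike of 8 pairs (running 5/31).
From row 5: 0 unlike of 2 pairs (running 5/33).
Total adjacent occupied pairs: 33; unlike-type pairs: 5.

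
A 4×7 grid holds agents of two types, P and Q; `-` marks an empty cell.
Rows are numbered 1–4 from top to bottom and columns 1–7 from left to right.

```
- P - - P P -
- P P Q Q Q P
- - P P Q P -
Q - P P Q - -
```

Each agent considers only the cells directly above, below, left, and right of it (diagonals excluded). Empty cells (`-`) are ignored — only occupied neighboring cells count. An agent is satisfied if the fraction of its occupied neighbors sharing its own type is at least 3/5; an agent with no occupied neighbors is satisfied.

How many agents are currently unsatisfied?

9

(1,2)P 1/1 ✓
(1,5)P 1/2 ✗
(1,6)P 1/2 ✗
(2,2)P 2/2 ✓
(2,3)P 2/3 ✓
(2,4)Q 1/3 ✗
(2,5)Q 3/4 ✓
(2,6)Q 1/4 ✗
(2,7)P 0/1 ✗
(3,3)P 3/3 ✓
(3,4)P 2/4 ✗
(3,5)Q 2/4 ✗
(3,6)P 0/2 ✗
(4,1)Q 0/0 ✓
(4,3)P 2/2 ✓
(4,4)P 2/3 ✓
(4,5)Q 1/2 ✗
Unsatisfied: (1,5), (1,6), (2,4), (2,6), (2,7), (3,4), (3,5), (3,6), (4,5) — 9 in total.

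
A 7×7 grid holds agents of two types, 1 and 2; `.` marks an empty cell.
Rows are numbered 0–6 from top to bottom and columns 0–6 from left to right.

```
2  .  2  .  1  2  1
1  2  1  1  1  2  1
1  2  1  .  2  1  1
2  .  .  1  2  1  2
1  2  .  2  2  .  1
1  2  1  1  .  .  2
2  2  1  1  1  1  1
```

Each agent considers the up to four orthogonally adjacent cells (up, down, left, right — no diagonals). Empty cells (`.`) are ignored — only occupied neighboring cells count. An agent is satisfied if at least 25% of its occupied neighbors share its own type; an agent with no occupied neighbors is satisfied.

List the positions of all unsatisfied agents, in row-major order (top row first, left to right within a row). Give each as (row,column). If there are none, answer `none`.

Row 0: (0,0)2 0/1 ✗ · (0,2)2 0/1 ✗ · (0,4)1 1/2 ✓ · (0,5)2 1/3 ✓ · (0,6)1 1/2 ✓
Row 1: (1,0)1 1/3 ✓ · (1,1)2 1/3 ✓ · (1,2)1 2/4 ✓ · (1,3)1 2/2 ✓ · (1,4)1 2/4 ✓ · (1,5)2 1/4 ✓ · (1,6)1 2/3 ✓
Row 2: (2,0)1 1/3 ✓ · (2,1)2 1/3 ✓ · (2,2)1 1/2 ✓ · (2,4)2 1/3 ✓ · (2,5)1 2/4 ✓ · (2,6)1 2/3 ✓
Row 3: (3,0)2 0/2 ✗ · (3,3)1 0/2 ✗ · (3,4)2 2/4 ✓ · (3,5)1 1/3 ✓ · (3,6)2 0/3 ✗
Row 4: (4,0)1 1/3 ✓ · (4,1)2 1/2 ✓ · (4,3)2 1/3 ✓ · (4,4)2 2/2 ✓ · (4,6)1 0/2 ✗
Row 5: (5,0)1 1/3 ✓ · (5,1)2 2/4 ✓ · (5,2)1 2/3 ✓ · (5,3)1 2/3 ✓ · (5,6)2 0/2 ✗
Row 6: (6,0)2 1/2 ✓ · (6,1)2 2/3 ✓ · (6,2)1 2/3 ✓ · (6,3)1 3/3 ✓ · (6,4)1 2/2 ✓ · (6,5)1 2/2 ✓ · (6,6)1 1/2 ✓

(0,0), (0,2), (3,0), (3,3), (3,6), (4,6), (5,6)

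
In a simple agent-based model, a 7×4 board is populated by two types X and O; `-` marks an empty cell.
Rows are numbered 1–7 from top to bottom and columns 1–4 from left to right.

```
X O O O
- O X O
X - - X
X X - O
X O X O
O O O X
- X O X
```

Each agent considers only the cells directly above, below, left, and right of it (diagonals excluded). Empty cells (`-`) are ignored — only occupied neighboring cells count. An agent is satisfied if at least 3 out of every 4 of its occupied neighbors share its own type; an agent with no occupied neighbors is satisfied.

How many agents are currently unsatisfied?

19

(1,1)X 0/1 ✗
(1,2)O 2/3 ✗
(1,3)O 2/3 ✗
(1,4)O 2/2 ✓
(2,2)O 1/2 ✗
(2,3)X 0/3 ✗
(2,4)O 1/3 ✗
(3,1)X 1/1 ✓
(3,4)X 0/2 ✗
(4,1)X 3/3 ✓
(4,2)X 1/2 ✗
(4,4)O 1/2 ✗
(5,1)X 1/3 ✗
(5,2)O 1/4 ✗
(5,3)X 0/3 ✗
(5,4)O 1/3 ✗
(6,1)O 1/2 ✗
(6,2)O 3/4 ✓
(6,3)O 2/4 ✗
(6,4)X 1/3 ✗
(7,2)X 0/2 ✗
(7,3)O 1/3 ✗
(7,4)X 1/2 ✗
Unsatisfied: (1,1), (1,2), (1,3), (2,2), (2,3), (2,4), (3,4), (4,2), (4,4), (5,1), (5,2), (5,3), (5,4), (6,1), (6,3), (6,4), (7,2), (7,3), (7,4) — 19 in total.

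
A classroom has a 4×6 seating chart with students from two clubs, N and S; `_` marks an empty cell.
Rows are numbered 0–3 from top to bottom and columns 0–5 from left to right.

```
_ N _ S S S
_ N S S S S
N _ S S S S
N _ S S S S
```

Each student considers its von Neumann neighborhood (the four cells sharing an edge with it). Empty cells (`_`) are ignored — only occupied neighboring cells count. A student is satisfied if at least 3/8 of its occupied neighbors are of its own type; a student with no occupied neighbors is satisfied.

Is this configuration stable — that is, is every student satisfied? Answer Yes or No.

Yes

Row 0: (0,1)N 1/1 ✓ · (0,3)S 2/2 ✓ · (0,4)S 3/3 ✓ · (0,5)S 2/2 ✓
Row 1: (1,1)N 1/2 ✓ · (1,2)S 2/3 ✓ · (1,3)S 4/4 ✓ · (1,4)S 4/4 ✓ · (1,5)S 3/3 ✓
Row 2: (2,0)N 1/1 ✓ · (2,2)S 3/3 ✓ · (2,3)S 4/4 ✓ · (2,4)S 4/4 ✓ · (2,5)S 3/3 ✓
Row 3: (3,0)N 1/1 ✓ · (3,2)S 2/2 ✓ · (3,3)S 3/3 ✓ · (3,4)S 3/3 ✓ · (3,5)S 2/2 ✓
All meet the threshold, so the configuration is stable.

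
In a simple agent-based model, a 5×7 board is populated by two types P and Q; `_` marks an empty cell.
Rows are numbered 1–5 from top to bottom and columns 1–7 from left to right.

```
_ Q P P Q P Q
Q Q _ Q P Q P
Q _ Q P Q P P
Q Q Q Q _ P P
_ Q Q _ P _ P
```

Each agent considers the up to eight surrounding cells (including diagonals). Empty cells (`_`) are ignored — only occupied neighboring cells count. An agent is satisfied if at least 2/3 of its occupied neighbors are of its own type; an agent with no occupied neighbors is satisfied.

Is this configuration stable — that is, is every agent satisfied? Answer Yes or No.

(1,2)Q 2/3 satisfied
(1,3)P 1/4 not
(1,4)P 2/4 not
(1,5)Q 2/5 not
(1,6)P 2/5 not
(1,7)Q 1/3 not
(2,1)Q 3/3 satisfied
(2,2)Q 4/5 satisfied
(2,4)Q 3/7 not
(2,5)P 4/8 not
(2,6)Q 3/8 not
(2,7)P 3/5 not
(3,1)Q 4/4 satisfied
(3,3)Q 5/6 satisfied
(3,4)P 1/6 not
(3,5)Q 3/7 not
(3,6)P 5/7 satisfied
(3,7)P 4/5 satisfied
(4,1)Q 3/3 satisfied
(4,2)Q 6/6 satisfied
(4,3)Q 5/6 satisfied
(4,4)Q 4/6 satisfied
(4,6)P 5/6 satisfied
(4,7)P 4/4 satisfied
(5,2)Q 4/4 satisfied
(5,3)Q 4/4 satisfied
(5,5)P 1/2 not
(5,7)P 2/2 satisfied
For instance (1,3) has only 1/4 same-type neighbors, below 2/3.

No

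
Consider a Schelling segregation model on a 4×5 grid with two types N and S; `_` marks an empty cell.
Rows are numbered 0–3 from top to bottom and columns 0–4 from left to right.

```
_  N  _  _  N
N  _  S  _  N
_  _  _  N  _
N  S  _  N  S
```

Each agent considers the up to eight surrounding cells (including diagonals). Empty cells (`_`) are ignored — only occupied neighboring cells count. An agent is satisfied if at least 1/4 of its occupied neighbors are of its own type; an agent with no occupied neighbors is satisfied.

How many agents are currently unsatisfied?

4

Row 0: (0,1)N 1/2 ✓ · (0,4)N 1/1 ✓
Row 1: (1,0)N 1/1 ✓ · (1,2)S 0/2 ✗ · (1,4)N 2/2 ✓
Row 2: (2,3)N 2/4 ✓
Row 3: (3,0)N 0/1 ✗ · (3,1)S 0/1 ✗ · (3,3)N 1/2 ✓ · (3,4)S 0/2 ✗
Unsatisfied: (1,2), (3,0), (3,1), (3,4) — 4 in total.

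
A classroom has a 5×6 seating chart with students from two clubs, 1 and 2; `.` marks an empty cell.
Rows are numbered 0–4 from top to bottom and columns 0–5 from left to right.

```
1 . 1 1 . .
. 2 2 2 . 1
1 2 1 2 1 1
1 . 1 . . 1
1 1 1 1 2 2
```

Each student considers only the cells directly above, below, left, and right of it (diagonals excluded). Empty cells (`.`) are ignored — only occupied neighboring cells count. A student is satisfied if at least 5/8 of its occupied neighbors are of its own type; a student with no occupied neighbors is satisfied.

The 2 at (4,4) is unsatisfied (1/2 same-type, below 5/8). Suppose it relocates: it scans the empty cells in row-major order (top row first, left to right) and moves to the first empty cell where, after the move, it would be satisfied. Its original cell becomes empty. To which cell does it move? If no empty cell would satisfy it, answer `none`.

Vacating (4,4). Empty cells in order:
  (0,1): 1/3 same-type → still unsatisfied.
  (0,4): 0/1 same-type → still unsatisfied.
  (0,5): 0/1 same-type → still unsatisfied.
  (1,0): 1/3 same-type → still unsatisfied.
  (1,4): 1/3 same-type → still unsatisfied.
  (3,1): 1/4 same-type → still unsatisfied.
  (3,3): 1/3 same-type → still unsatisfied.
  (3,4): 0/2 same-type → still unsatisfied.

none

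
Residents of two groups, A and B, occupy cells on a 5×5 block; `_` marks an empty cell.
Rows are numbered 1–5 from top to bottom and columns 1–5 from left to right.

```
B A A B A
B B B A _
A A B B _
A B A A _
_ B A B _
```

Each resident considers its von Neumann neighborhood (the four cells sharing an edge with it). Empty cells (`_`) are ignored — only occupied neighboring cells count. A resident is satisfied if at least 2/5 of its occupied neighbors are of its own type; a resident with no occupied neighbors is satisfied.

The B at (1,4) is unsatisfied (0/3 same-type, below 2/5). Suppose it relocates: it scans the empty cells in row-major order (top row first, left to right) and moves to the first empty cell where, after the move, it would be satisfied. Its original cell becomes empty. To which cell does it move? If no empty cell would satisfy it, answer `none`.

Vacating (1,4). Empty cells in order:
  (2,5): 0/2 same-type → still unsatisfied.
  (3,5): 1/1 same-type → satisfied — stop here.

(3,5)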